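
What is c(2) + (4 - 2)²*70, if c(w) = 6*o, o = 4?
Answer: 304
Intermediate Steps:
c(w) = 24 (c(w) = 6*4 = 24)
c(2) + (4 - 2)²*70 = 24 + (4 - 2)²*70 = 24 + 2²*70 = 24 + 4*70 = 24 + 280 = 304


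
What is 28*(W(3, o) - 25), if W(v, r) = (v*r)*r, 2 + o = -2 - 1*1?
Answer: 1400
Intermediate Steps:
o = -5 (o = -2 + (-2 - 1*1) = -2 + (-2 - 1) = -2 - 3 = -5)
W(v, r) = v*r² (W(v, r) = (r*v)*r = v*r²)
28*(W(3, o) - 25) = 28*(3*(-5)² - 25) = 28*(3*25 - 25) = 28*(75 - 25) = 28*50 = 1400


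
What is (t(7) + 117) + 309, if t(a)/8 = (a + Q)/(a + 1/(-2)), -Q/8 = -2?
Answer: 5906/13 ≈ 454.31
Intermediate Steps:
Q = 16 (Q = -8*(-2) = 16)
t(a) = 8*(16 + a)/(-½ + a) (t(a) = 8*((a + 16)/(a + 1/(-2))) = 8*((16 + a)/(a - ½)) = 8*((16 + a)/(-½ + a)) = 8*(16 + a)/(-½ + a))
(t(7) + 117) + 309 = (16*(16 + 7)/(-1 + 2*7) + 117) + 309 = (16*23/(-1 + 14) + 117) + 309 = (16*23/13 + 117) + 309 = (16*(1/13)*23 + 117) + 309 = (368/13 + 117) + 309 = 1889/13 + 309 = 5906/13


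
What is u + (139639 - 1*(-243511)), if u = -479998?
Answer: -96848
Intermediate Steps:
u + (139639 - 1*(-243511)) = -479998 + (139639 - 1*(-243511)) = -479998 + (139639 + 243511) = -479998 + 383150 = -96848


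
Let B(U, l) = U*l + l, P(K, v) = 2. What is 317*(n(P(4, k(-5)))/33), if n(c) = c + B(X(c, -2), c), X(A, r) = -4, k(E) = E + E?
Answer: -1268/33 ≈ -38.424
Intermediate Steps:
k(E) = 2*E
B(U, l) = l + U*l
n(c) = -2*c (n(c) = c + c*(1 - 4) = c + c*(-3) = c - 3*c = -2*c)
317*(n(P(4, k(-5)))/33) = 317*(-2*2/33) = 317*(-4*1/33) = 317*(-4/33) = -1268/33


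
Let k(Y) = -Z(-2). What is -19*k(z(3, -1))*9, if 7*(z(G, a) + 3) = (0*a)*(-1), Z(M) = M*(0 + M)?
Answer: 684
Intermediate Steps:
Z(M) = M² (Z(M) = M*M = M²)
z(G, a) = -3 (z(G, a) = -3 + ((0*a)*(-1))/7 = -3 + (0*(-1))/7 = -3 + (⅐)*0 = -3 + 0 = -3)
k(Y) = -4 (k(Y) = -1*(-2)² = -1*4 = -4)
-19*k(z(3, -1))*9 = -19*(-4)*9 = 76*9 = 684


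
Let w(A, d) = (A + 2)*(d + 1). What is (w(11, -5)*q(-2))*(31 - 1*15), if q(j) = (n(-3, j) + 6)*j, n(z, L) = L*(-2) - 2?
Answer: 13312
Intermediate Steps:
n(z, L) = -2 - 2*L (n(z, L) = -2*L - 2 = -2 - 2*L)
w(A, d) = (1 + d)*(2 + A) (w(A, d) = (2 + A)*(1 + d) = (1 + d)*(2 + A))
q(j) = j*(4 - 2*j) (q(j) = ((-2 - 2*j) + 6)*j = (4 - 2*j)*j = j*(4 - 2*j))
(w(11, -5)*q(-2))*(31 - 1*15) = ((2 + 11 + 2*(-5) + 11*(-5))*(2*(-2)*(2 - 1*(-2))))*(31 - 1*15) = ((2 + 11 - 10 - 55)*(2*(-2)*(2 + 2)))*(31 - 15) = -104*(-2)*4*16 = -52*(-16)*16 = 832*16 = 13312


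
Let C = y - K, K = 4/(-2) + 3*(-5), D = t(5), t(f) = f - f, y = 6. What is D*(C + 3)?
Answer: 0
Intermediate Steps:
t(f) = 0
D = 0
K = -17 (K = 4*(-½) - 15 = -2 - 15 = -17)
C = 23 (C = 6 - 1*(-17) = 6 + 17 = 23)
D*(C + 3) = 0*(23 + 3) = 0*26 = 0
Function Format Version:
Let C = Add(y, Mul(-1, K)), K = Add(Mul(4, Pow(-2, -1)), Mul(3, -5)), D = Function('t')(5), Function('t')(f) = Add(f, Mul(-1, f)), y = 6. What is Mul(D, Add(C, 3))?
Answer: 0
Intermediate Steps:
Function('t')(f) = 0
D = 0
K = -17 (K = Add(Mul(4, Rational(-1, 2)), -15) = Add(-2, -15) = -17)
C = 23 (C = Add(6, Mul(-1, -17)) = Add(6, 17) = 23)
Mul(D, Add(C, 3)) = Mul(0, Add(23, 3)) = Mul(0, 26) = 0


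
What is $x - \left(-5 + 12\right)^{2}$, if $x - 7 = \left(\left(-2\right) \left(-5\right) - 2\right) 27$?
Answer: $174$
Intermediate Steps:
$x = 223$ ($x = 7 + \left(\left(-2\right) \left(-5\right) - 2\right) 27 = 7 + \left(10 - 2\right) 27 = 7 + 8 \cdot 27 = 7 + 216 = 223$)
$x - \left(-5 + 12\right)^{2} = 223 - \left(-5 + 12\right)^{2} = 223 - 7^{2} = 223 - 49 = 174$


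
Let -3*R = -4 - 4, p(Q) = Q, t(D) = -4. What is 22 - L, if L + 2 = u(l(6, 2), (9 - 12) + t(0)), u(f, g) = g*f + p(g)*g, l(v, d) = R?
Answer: -19/3 ≈ -6.3333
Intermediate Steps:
R = 8/3 (R = -(-4 - 4)/3 = -⅓*(-8) = 8/3 ≈ 2.6667)
l(v, d) = 8/3
u(f, g) = g² + f*g (u(f, g) = g*f + g*g = f*g + g² = g² + f*g)
L = 85/3 (L = -2 + ((9 - 12) - 4)*(8/3 + ((9 - 12) - 4)) = -2 + (-3 - 4)*(8/3 + (-3 - 4)) = -2 - 7*(8/3 - 7) = -2 - 7*(-13/3) = -2 + 91/3 = 85/3 ≈ 28.333)
22 - L = 22 - 1*85/3 = 22 - 85/3 = -19/3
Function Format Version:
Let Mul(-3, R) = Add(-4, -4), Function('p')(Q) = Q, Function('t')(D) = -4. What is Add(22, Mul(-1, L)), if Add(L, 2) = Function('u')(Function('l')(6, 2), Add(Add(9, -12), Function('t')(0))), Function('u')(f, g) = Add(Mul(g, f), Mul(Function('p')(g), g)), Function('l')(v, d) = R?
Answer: Rational(-19, 3) ≈ -6.3333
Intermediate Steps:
R = Rational(8, 3) (R = Mul(Rational(-1, 3), Add(-4, -4)) = Mul(Rational(-1, 3), -8) = Rational(8, 3) ≈ 2.6667)
Function('l')(v, d) = Rational(8, 3)
Function('u')(f, g) = Add(Pow(g, 2), Mul(f, g)) (Function('u')(f, g) = Add(Mul(g, f), Mul(g, g)) = Add(Mul(f, g), Pow(g, 2)) = Add(Pow(g, 2), Mul(f, g)))
L = Rational(85, 3) (L = Add(-2, Mul(Add(Add(9, -12), -4), Add(Rational(8, 3), Add(Add(9, -12), -4)))) = Add(-2, Mul(Add(-3, -4), Add(Rational(8, 3), Add(-3, -4)))) = Add(-2, Mul(-7, Add(Rational(8, 3), -7))) = Add(-2, Mul(-7, Rational(-13, 3))) = Add(-2, Rational(91, 3)) = Rational(85, 3) ≈ 28.333)
Add(22, Mul(-1, L)) = Add(22, Mul(-1, Rational(85, 3))) = Add(22, Rational(-85, 3)) = Rational(-19, 3)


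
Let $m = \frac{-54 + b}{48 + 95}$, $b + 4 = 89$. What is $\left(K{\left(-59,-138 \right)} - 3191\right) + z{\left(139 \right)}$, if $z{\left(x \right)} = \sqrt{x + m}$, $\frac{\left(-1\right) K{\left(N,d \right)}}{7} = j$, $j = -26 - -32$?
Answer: $-3233 + \frac{6 \sqrt{79079}}{143} \approx -3221.2$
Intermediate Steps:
$b = 85$ ($b = -4 + 89 = 85$)
$j = 6$ ($j = -26 + 32 = 6$)
$m = \frac{31}{143}$ ($m = \frac{-54 + 85}{48 + 95} = \frac{31}{143} \approx 0.21678$)
$K{\left(N,d \right)} = -42$ ($K{\left(N,d \right)} = \left(-7\right) 6 = -42$)
$z{\left(x \right)} = \sqrt{\frac{31}{143} + x}$ ($z{\left(x \right)} = \sqrt{x + \frac{31}{143}} = \sqrt{\frac{31}{143} + x}$)
$\left(K{\left(-59,-138 \right)} - 3191\right) + z{\left(139 \right)} = \left(-42 - 3191\right) + \frac{\sqrt{4433 + 20449 \cdot 139}}{143} = \left(-42 - 3191\right) + \frac{\sqrt{4433 + 2842411}}{143} = -3233 + \frac{\sqrt{2846844}}{143} = -3233 + \frac{6 \sqrt{79079}}{143}$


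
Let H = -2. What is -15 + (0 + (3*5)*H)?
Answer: -45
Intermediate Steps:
-15 + (0 + (3*5)*H) = -15 + (0 + (3*5)*(-2)) = -15 + (0 + 15*(-2)) = -15 + (0 - 30) = -15 - 30 = -45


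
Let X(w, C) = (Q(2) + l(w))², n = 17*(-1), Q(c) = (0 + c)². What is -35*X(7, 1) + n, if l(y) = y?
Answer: -4252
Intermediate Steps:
Q(c) = c²
n = -17
X(w, C) = (4 + w)² (X(w, C) = (2² + w)² = (4 + w)²)
-35*X(7, 1) + n = -35*(4 + 7)² - 17 = -35*11² - 17 = -35*121 - 17 = -4235 - 17 = -4252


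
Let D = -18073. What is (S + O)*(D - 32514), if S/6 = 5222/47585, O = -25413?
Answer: 61172141212251/47585 ≈ 1.2855e+9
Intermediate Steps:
S = 31332/47585 (S = 6*(5222/47585) = 31332/47585 ≈ 0.65844)
(S + O)*(D - 32514) = (31332/47585 - 25413)*(-18073 - 32514) = -1209246273/47585*(-50587) = 61172141212251/47585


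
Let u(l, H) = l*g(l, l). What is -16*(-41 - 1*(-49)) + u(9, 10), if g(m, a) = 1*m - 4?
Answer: -83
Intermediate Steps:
g(m, a) = -4 + m (g(m, a) = m - 4 = -4 + m)
u(l, H) = l*(-4 + l)
-16*(-41 - 1*(-49)) + u(9, 10) = -16*(-41 - 1*(-49)) + 9*(-4 + 9) = -16*(-41 + 49) + 9*5 = -16*8 + 45 = -128 + 45 = -83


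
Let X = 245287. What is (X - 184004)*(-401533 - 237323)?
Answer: -39151012248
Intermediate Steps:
(X - 184004)*(-401533 - 237323) = (245287 - 184004)*(-401533 - 237323) = 61283*(-638856) = -39151012248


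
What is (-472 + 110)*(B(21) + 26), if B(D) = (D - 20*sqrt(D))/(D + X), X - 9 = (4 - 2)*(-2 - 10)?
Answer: -10679 + 3620*sqrt(21)/3 ≈ -5149.4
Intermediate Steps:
X = -15 (X = 9 + (4 - 2)*(-2 - 10) = 9 + 2*(-12) = 9 - 24 = -15)
B(D) = (D - 20*sqrt(D))/(-15 + D) (B(D) = (D - 20*sqrt(D))/(D - 15) = (D - 20*sqrt(D))/(-15 + D))
(-472 + 110)*(B(21) + 26) = (-472 + 110)*((21 - 20*sqrt(21))/(-15 + 21) + 26) = -362*((21 - 20*sqrt(21))/6 + 26) = -362*((7/2 - 10*sqrt(21)/3) + 26) = -362*(59/2 - 10*sqrt(21)/3) = -10679 + 3620*sqrt(21)/3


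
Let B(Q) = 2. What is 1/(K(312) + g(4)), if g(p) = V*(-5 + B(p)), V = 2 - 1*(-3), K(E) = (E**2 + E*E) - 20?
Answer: 1/194653 ≈ 5.1373e-6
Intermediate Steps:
K(E) = -20 + 2*E**2 (K(E) = (E**2 + E**2) - 20 = 2*E**2 - 20 = -20 + 2*E**2)
V = 5 (V = 2 + 3 = 5)
g(p) = -15 (g(p) = 5*(-5 + 2) = 5*(-3) = -15)
1/(K(312) + g(4)) = 1/((-20 + 2*312**2) - 15) = 1/((-20 + 2*97344) - 15) = 1/((-20 + 194688) - 15) = 1/(194668 - 15) = 1/194653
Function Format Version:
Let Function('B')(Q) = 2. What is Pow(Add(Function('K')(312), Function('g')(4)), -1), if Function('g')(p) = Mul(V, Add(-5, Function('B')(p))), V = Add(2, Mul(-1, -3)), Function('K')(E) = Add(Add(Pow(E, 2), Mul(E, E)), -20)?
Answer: Rational(1, 194653) ≈ 5.1373e-6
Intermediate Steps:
Function('K')(E) = Add(-20, Mul(2, Pow(E, 2))) (Function('K')(E) = Add(Add(Pow(E, 2), Pow(E, 2)), -20) = Add(Mul(2, Pow(E, 2)), -20) = Add(-20, Mul(2, Pow(E, 2))))
V = 5 (V = Add(2, 3) = 5)
Function('g')(p) = -15 (Function('g')(p) = Mul(5, Add(-5, 2)) = Mul(5, -3) = -15)
Pow(Add(Function('K')(312), Function('g')(4)), -1) = Pow(Add(Add(-20, Mul(2, Pow(312, 2))), -15), -1) = Pow(Add(Add(-20, Mul(2, 97344)), -15), -1) = Pow(Add(Add(-20, 194688), -15), -1) = Pow(Add(194668, -15), -1) = Pow(194653, -1) = Rational(1, 194653)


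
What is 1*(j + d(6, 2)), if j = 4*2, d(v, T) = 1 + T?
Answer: 11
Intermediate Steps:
j = 8
1*(j + d(6, 2)) = 1*(8 + (1 + 2)) = 1*(8 + 3) = 1*11 = 11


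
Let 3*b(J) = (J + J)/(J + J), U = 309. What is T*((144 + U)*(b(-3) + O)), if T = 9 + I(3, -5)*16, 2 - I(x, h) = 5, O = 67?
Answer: -1189578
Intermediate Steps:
I(x, h) = -3 (I(x, h) = 2 - 1*5 = 2 - 5 = -3)
b(J) = 1/3 (b(J) = ((J + J)/(J + J))/3 = ((2*J)/((2*J)))/3 = ((2*J)*(1/(2*J)))/3 = (1/3)*1 = 1/3)
T = -39 (T = 9 - 3*16 = 9 - 48 = -39)
T*((144 + U)*(b(-3) + O)) = -39*(144 + 309)*(1/3 + 67) = -17667*202/3 = -39*30502 = -1189578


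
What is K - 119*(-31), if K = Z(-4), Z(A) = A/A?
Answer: 3690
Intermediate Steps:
Z(A) = 1
K = 1
K - 119*(-31) = 1 - 119*(-31) = 1 + 3689 = 3690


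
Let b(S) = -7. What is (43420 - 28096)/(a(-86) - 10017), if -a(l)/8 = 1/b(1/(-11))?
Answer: -107268/70111 ≈ -1.5300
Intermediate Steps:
a(l) = 8/7 (a(l) = -8/(-7) = -8*(-⅐) = 8/7)
(43420 - 28096)/(a(-86) - 10017) = (43420 - 28096)/(8/7 - 10017) = 15324/(-70111/7) = 15324*(-7/70111) = -107268/70111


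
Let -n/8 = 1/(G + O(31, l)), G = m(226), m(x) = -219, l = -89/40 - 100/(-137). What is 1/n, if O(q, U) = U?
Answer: 1208313/43840 ≈ 27.562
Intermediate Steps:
l = -8193/5480 (l = -89*1/40 - 100*(-1/137) = -89/40 + 100/137 = -8193/5480 ≈ -1.4951)
G = -219
n = 43840/1208313 (n = -8/(-219 - 8193/5480) = -8/(-1208313/5480) = -8*(-5480/1208313) = 43840/1208313 ≈ 0.036282)
1/n = 1/(43840/1208313) = 1208313/43840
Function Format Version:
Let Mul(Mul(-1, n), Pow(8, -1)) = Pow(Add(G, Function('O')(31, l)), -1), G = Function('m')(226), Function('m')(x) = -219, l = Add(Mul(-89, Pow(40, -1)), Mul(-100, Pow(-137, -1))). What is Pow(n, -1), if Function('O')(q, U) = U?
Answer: Rational(1208313, 43840) ≈ 27.562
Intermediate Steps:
l = Rational(-8193, 5480) (l = Add(Mul(-89, Rational(1, 40)), Mul(-100, Rational(-1, 137))) = Add(Rational(-89, 40), Rational(100, 137)) = Rational(-8193, 5480) ≈ -1.4951)
G = -219
n = Rational(43840, 1208313) (n = Mul(-8, Pow(Add(-219, Rational(-8193, 5480)), -1)) = Mul(-8, Pow(Rational(-1208313, 5480), -1)) = Mul(-8, Rational(-5480, 1208313)) = Rational(43840, 1208313) ≈ 0.036282)
Pow(n, -1) = Pow(Rational(43840, 1208313), -1) = Rational(1208313, 43840)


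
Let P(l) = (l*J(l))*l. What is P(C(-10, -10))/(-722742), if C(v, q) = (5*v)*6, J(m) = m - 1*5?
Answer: 4575000/120457 ≈ 37.980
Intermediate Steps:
J(m) = -5 + m (J(m) = m - 5 = -5 + m)
C(v, q) = 30*v
P(l) = l²*(-5 + l) (P(l) = (l*(-5 + l))*l = l²*(-5 + l))
P(C(-10, -10))/(-722742) = ((30*(-10))²*(-5 + 30*(-10)))/(-722742) = ((-300)²*(-5 - 300))*(-1/722742) = (90000*(-305))*(-1/722742) = -27450000*(-1/722742) = 4575000/120457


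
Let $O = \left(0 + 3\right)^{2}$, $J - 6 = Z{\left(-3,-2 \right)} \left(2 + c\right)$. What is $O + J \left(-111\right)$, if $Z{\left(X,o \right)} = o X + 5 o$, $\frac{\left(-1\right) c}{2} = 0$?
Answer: $231$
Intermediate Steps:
$c = 0$ ($c = \left(-2\right) 0 = 0$)
$Z{\left(X,o \right)} = 5 o + X o$ ($Z{\left(X,o \right)} = X o + 5 o = 5 o + X o$)
$J = -2$ ($J = 6 + - 2 \left(5 - 3\right) \left(2 + 0\right) = 6 + \left(-2\right) 2 \cdot 2 = 6 - 8 = -2$)
$O = 9$ ($O = 3^{2} = 9$)
$O + J \left(-111\right) = 9 - -222 = 9 + 222 = 231$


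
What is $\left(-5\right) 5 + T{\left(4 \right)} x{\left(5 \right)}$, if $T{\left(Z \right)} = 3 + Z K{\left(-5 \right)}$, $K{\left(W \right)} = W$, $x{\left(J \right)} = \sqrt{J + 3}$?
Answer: $-25 - 34 \sqrt{2} \approx -73.083$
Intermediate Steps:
$x{\left(J \right)} = \sqrt{3 + J}$
$T{\left(Z \right)} = 3 - 5 Z$ ($T{\left(Z \right)} = 3 + Z \left(-5\right) = 3 - 5 Z$)
$\left(-5\right) 5 + T{\left(4 \right)} x{\left(5 \right)} = \left(-5\right) 5 + \left(3 - 20\right) \sqrt{3 + 5} = -25 + \left(3 - 20\right) \sqrt{8} = -25 - 17 \cdot 2 \sqrt{2} = -25 - 34 \sqrt{2}$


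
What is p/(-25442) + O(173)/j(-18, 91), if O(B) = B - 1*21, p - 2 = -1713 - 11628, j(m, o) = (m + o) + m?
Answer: 4600829/1399310 ≈ 3.2879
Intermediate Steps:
j(m, o) = o + 2*m
p = -13339 (p = 2 + (-1713 - 11628) = 2 - 13341 = -13339)
O(B) = -21 + B (O(B) = B - 21 = -21 + B)
p/(-25442) + O(173)/j(-18, 91) = -13339/(-25442) + (-21 + 173)/(91 + 2*(-18)) = -13339*(-1/25442) + 152/(91 - 36) = 13339/25442 + 152/55 = 4600829/1399310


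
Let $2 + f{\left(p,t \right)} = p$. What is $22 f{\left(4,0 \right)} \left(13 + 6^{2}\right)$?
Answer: $2156$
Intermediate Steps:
$f{\left(p,t \right)} = -2 + p$
$22 f{\left(4,0 \right)} \left(13 + 6^{2}\right) = 22 \left(-2 + 4\right) \left(13 + 6^{2}\right) = 22 \cdot 2 \left(13 + 36\right) = 44 \cdot 49 = 2156$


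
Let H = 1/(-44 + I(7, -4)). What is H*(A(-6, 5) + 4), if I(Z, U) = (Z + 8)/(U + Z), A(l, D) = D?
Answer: -3/13 ≈ -0.23077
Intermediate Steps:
I(Z, U) = (8 + Z)/(U + Z)
H = -1/39 (H = 1/(-44 + (8 + 7)/(-4 + 7)) = 1/(-44 + 15/3) = 1/(-44 + (⅓)*15) = 1/(-44 + 5) = 1/(-39) = -1/39 ≈ -0.025641)
H*(A(-6, 5) + 4) = -(5 + 4)/39 = -1/39*9 = -3/13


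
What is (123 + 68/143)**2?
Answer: 311769649/20449 ≈ 15246.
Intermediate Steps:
(123 + 68/143)**2 = (17657/143)**2 = 311769649/20449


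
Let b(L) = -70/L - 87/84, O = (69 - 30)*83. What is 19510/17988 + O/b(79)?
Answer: -1650199129/980346 ≈ -1683.3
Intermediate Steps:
O = 3237 (O = 39*83 = 3237)
b(L) = -29/28 - 70/L (b(L) = -70/L - 87*1/84 = -70/L - 29/28 = -29/28 - 70/L)
19510/17988 + O/b(79) = 19510/17988 + 3237/(-29/28 - 70/79) = 19510*(1/17988) + 3237/(-29/28 - 70*1/79) = 9755/8994 + 3237/(-29/28 - 70/79) = 9755/8994 + 3237/(-4251/2212) = 9755/8994 + 3237*(-2212/4251) = 9755/8994 - 183596/109 = -1650199129/980346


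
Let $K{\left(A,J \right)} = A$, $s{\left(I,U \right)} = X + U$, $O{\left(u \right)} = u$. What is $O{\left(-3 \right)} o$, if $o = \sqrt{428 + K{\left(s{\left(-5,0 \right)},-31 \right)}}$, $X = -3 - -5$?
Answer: $- 3 \sqrt{430} \approx -62.209$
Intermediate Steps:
$X = 2$ ($X = -3 + 5 = 2$)
$s{\left(I,U \right)} = 2 + U$
$o = \sqrt{430}$ ($o = \sqrt{428 + \left(2 + 0\right)} = \sqrt{428 + 2} = \sqrt{430} \approx 20.736$)
$O{\left(-3 \right)} o = - 3 \sqrt{430}$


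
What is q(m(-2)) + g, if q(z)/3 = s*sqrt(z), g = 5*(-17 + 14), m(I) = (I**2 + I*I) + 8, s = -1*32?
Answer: -399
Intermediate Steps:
s = -32
m(I) = 8 + 2*I**2 (m(I) = (I**2 + I**2) + 8 = 2*I**2 + 8 = 8 + 2*I**2)
g = -15 (g = 5*(-3) = -15)
q(z) = -96*sqrt(z) (q(z) = 3*(-32*sqrt(z)) = -96*sqrt(z))
q(m(-2)) + g = -96*sqrt(8 + 2*(-2)**2) - 15 = -96*sqrt(8 + 2*4) - 15 = -96*sqrt(8 + 8) - 15 = -96*sqrt(16) - 15 = -96*4 - 15 = -384 - 15 = -399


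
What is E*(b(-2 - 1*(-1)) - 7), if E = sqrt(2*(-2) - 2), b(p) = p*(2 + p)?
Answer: -8*I*sqrt(6) ≈ -19.596*I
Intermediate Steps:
E = I*sqrt(6) (E = sqrt(-4 - 2) = sqrt(-6) = I*sqrt(6) ≈ 2.4495*I)
E*(b(-2 - 1*(-1)) - 7) = (I*sqrt(6))*((-2 - 1*(-1))*(2 + (-2 - 1*(-1))) - 7) = (I*sqrt(6))*((-2 + 1)*(2 + (-2 + 1)) - 7) = (I*sqrt(6))*(-(2 - 1) - 7) = (I*sqrt(6))*(-1*1 - 7) = (I*sqrt(6))*(-1 - 7) = (I*sqrt(6))*(-8) = -8*I*sqrt(6)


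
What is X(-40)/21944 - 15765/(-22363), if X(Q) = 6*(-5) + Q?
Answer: 172190875/245366836 ≈ 0.70177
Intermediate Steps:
X(Q) = -30 + Q
X(-40)/21944 - 15765/(-22363) = (-30 - 40)/21944 - 15765/(-22363) = -70*1/21944 - 15765*(-1/22363) = -35/10972 + 15765/22363 = 172190875/245366836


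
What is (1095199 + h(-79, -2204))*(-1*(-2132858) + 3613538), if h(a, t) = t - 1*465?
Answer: 6278110021880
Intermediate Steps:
h(a, t) = -465 + t (h(a, t) = t - 465 = -465 + t)
(1095199 + h(-79, -2204))*(-1*(-2132858) + 3613538) = (1095199 + (-465 - 2204))*(-1*(-2132858) + 3613538) = (1095199 - 2669)*(2132858 + 3613538) = 1092530*5746396 = 6278110021880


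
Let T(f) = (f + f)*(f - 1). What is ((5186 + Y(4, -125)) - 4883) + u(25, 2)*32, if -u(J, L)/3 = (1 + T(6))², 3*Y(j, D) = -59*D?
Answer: -1063364/3 ≈ -3.5445e+5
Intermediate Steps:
T(f) = 2*f*(-1 + f) (T(f) = (2*f)*(-1 + f) = 2*f*(-1 + f))
Y(j, D) = -59*D/3 (Y(j, D) = (-59*D)/3 = -59*D/3)
u(J, L) = -11163 (u(J, L) = -3*(1 + 2*6*(-1 + 6))² = -3*(1 + 2*6*5)² = -3*(1 + 60)² = -3*61² = -3*3721 = -11163)
((5186 + Y(4, -125)) - 4883) + u(25, 2)*32 = ((5186 - 59/3*(-125)) - 4883) - 11163*32 = ((5186 + 7375/3) - 4883) - 357216 = (22933/3 - 4883) - 357216 = 8284/3 - 357216 = -1063364/3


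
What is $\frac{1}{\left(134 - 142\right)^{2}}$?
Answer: $\frac{1}{64} \approx 0.015625$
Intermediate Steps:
$\frac{1}{\left(134 - 142\right)^{2}} = \frac{1}{\left(-8\right)^{2}} = \frac{1}{64}$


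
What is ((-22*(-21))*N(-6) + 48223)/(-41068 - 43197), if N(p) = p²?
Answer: -12971/16853 ≈ -0.76966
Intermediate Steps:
((-22*(-21))*N(-6) + 48223)/(-41068 - 43197) = (-22*(-21)*(-6)² + 48223)/(-41068 - 43197) = (462*36 + 48223)/(-84265) = (16632 + 48223)*(-1/84265) = 64855*(-1/84265) = -12971/16853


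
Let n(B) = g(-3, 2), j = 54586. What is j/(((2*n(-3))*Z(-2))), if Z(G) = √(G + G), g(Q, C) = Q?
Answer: 27293*I/6 ≈ 4548.8*I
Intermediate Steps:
n(B) = -3
Z(G) = √2*√G (Z(G) = √(2*G) = √2*√G)
j/(((2*n(-3))*Z(-2))) = 54586/(((2*(-3))*(√2*√(-2)))) = 54586/((-6*√2*I*√2)) = 54586/((-12*I)) = 54586*(I/12) = 27293*I/6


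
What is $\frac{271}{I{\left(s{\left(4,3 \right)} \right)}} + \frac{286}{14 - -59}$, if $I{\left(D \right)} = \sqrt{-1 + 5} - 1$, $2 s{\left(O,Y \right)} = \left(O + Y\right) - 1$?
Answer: $\frac{20069}{73} \approx 274.92$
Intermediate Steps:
$s{\left(O,Y \right)} = - \frac{1}{2} + \frac{O}{2} + \frac{Y}{2}$ ($s{\left(O,Y \right)} = \frac{\left(O + Y\right) - 1}{2} = \frac{-1 + O + Y}{2} = - \frac{1}{2} + \frac{O}{2} + \frac{Y}{2}$)
$I{\left(D \right)} = 1$ ($I{\left(D \right)} = \sqrt{4} - 1 = 2 - 1 = 1$)
$\frac{271}{I{\left(s{\left(4,3 \right)} \right)}} + \frac{286}{14 - -59} = \frac{271}{1} + \frac{286}{14 - -59} = 271 \cdot 1 + \frac{286}{14 + 59} = 271 + \frac{286}{73} = \frac{20069}{73}$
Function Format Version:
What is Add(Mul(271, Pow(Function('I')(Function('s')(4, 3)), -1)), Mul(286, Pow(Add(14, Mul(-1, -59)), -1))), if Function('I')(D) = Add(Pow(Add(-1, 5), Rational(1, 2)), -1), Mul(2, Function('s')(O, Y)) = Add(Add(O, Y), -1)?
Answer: Rational(20069, 73) ≈ 274.92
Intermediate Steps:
Function('s')(O, Y) = Add(Rational(-1, 2), Mul(Rational(1, 2), O), Mul(Rational(1, 2), Y)) (Function('s')(O, Y) = Mul(Rational(1, 2), Add(Add(O, Y), -1)) = Mul(Rational(1, 2), Add(-1, O, Y)) = Add(Rational(-1, 2), Mul(Rational(1, 2), O), Mul(Rational(1, 2), Y)))
Function('I')(D) = 1 (Function('I')(D) = Add(Pow(4, Rational(1, 2)), -1) = Add(2, -1) = 1)
Add(Mul(271, Pow(Function('I')(Function('s')(4, 3)), -1)), Mul(286, Pow(Add(14, Mul(-1, -59)), -1))) = Add(Mul(271, Pow(1, -1)), Mul(286, Pow(Add(14, Mul(-1, -59)), -1))) = Add(Mul(271, 1), Mul(286, Pow(Add(14, 59), -1))) = Add(271, Mul(286, Pow(73, -1))) = Add(271, Mul(286, Rational(1, 73))) = Add(271, Rational(286, 73)) = Rational(20069, 73)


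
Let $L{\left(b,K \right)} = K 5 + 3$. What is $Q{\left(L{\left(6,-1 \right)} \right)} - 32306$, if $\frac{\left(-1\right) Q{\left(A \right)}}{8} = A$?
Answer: $-32290$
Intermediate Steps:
$L{\left(b,K \right)} = 3 + 5 K$ ($L{\left(b,K \right)} = 5 K + 3 = 3 + 5 K$)
$Q{\left(A \right)} = - 8 A$
$Q{\left(L{\left(6,-1 \right)} \right)} - 32306 = - 8 \left(3 + 5 \left(-1\right)\right) - 32306 = - 8 \left(3 - 5\right) - 32306 = \left(-8\right) \left(-2\right) - 32306 = 16 - 32306 = -32290$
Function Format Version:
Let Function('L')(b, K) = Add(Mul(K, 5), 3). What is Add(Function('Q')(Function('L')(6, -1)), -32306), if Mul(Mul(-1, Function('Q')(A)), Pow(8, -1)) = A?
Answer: -32290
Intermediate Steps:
Function('L')(b, K) = Add(3, Mul(5, K)) (Function('L')(b, K) = Add(Mul(5, K), 3) = Add(3, Mul(5, K)))
Function('Q')(A) = Mul(-8, A)
Add(Function('Q')(Function('L')(6, -1)), -32306) = Add(Mul(-8, Add(3, Mul(5, -1))), -32306) = Add(Mul(-8, Add(3, -5)), -32306) = Add(Mul(-8, -2), -32306) = Add(16, -32306) = -32290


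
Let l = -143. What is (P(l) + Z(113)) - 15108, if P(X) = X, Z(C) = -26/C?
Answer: -1723389/113 ≈ -15251.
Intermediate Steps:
(P(l) + Z(113)) - 15108 = (-143 - 26/113) - 15108 = -16185/113 - 15108 = -1723389/113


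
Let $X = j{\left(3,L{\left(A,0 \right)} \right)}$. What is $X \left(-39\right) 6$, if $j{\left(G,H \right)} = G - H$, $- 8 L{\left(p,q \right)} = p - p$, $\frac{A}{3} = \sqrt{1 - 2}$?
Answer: $-702$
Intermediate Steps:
$A = 3 i$ ($A = 3 \sqrt{1 - 2} = 3 \sqrt{-1} = 3 i \approx 3.0 i$)
$L{\left(p,q \right)} = 0$ ($L{\left(p,q \right)} = - \frac{p - p}{8} = \left(- \frac{1}{8}\right) 0 = 0$)
$X = 3$ ($X = 3 - 0 = 3 + 0 = 3$)
$X \left(-39\right) 6 = 3 \left(-39\right) 6 = \left(-117\right) 6 = -702$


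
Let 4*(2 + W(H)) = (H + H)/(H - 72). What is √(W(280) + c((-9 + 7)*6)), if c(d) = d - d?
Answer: I*√897/26 ≈ 1.1519*I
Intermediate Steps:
c(d) = 0
W(H) = -2 + H/(2*(-72 + H)) (W(H) = -2 + ((H + H)/(H - 72))/4 = -2 + ((2*H)/(-72 + H))/4 = -2 + (2*H/(-72 + H))/4 = -2 + H/(2*(-72 + H)))
√(W(280) + c((-9 + 7)*6)) = √(3*(96 - 1*280)/(2*(-72 + 280)) + 0) = √((3/2)*(96 - 280)/208 + 0) = √((3/2)*(1/208)*(-184) + 0) = √(-69/52 + 0) = √(-69/52) = I*√897/26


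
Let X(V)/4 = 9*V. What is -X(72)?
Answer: -2592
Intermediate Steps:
X(V) = 36*V (X(V) = 4*(9*V) = 36*V)
-X(72) = -36*72 = -1*2592 = -2592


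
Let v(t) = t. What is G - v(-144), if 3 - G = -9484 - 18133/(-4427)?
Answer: 42618304/4427 ≈ 9626.9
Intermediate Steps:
G = 41980816/4427 (G = 3 - (-9484 - 18133/(-4427)) = 3 - (-9484 - 18133*(-1/4427)) = 3 - (-9484 + 18133/4427) = 3 - 1*(-41967535/4427) = 3 + 41967535/4427 = 41980816/4427 ≈ 9482.9)
G - v(-144) = 41980816/4427 - 1*(-144) = 41980816/4427 + 144 = 42618304/4427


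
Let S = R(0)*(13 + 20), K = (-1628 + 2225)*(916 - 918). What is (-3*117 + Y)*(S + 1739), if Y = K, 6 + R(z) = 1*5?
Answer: -2635770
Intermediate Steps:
R(z) = -1 (R(z) = -6 + 1*5 = -6 + 5 = -1)
K = -1194 (K = 597*(-2) = -1194)
S = -33 (S = -(13 + 20) = -1*33 = -33)
Y = -1194
(-3*117 + Y)*(S + 1739) = (-3*117 - 1194)*(-33 + 1739) = (-351 - 1194)*1706 = -1545*1706 = -2635770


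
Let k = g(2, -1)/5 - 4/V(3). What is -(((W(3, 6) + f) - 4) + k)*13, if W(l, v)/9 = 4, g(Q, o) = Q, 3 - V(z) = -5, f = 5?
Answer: -4797/10 ≈ -479.70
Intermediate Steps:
V(z) = 8 (V(z) = 3 - 1*(-5) = 3 + 5 = 8)
W(l, v) = 36 (W(l, v) = 9*4 = 36)
k = -⅒ (k = 2/5 - 4/8 = 2*(⅕) - 4*⅛ = ⅖ - ½ = -⅒ ≈ -0.10000)
-(((W(3, 6) + f) - 4) + k)*13 = -(((36 + 5) - 4) - ⅒)*13 = -((41 - 4) - ⅒)*13 = -(37 - ⅒)*13 = -369*13/10 = -1*4797/10 = -4797/10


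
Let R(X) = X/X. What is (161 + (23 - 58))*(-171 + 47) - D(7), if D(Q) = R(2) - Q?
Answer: -15618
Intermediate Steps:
R(X) = 1
D(Q) = 1 - Q
(161 + (23 - 58))*(-171 + 47) - D(7) = (161 + (23 - 58))*(-171 + 47) - (1 - 1*7) = (161 - 35)*(-124) - (1 - 7) = 126*(-124) - 1*(-6) = -15624 + 6 = -15618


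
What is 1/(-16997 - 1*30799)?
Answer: -1/47796 ≈ -2.0922e-5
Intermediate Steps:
1/(-16997 - 1*30799) = 1/(-16997 - 30799) = 1/(-47796) = -1/47796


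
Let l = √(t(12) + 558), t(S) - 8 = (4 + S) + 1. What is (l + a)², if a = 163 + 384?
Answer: (547 + √583)² ≈ 3.2621e+5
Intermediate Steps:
a = 547
t(S) = 13 + S (t(S) = 8 + ((4 + S) + 1) = 8 + (5 + S) = 13 + S)
l = √583 (l = √((13 + 12) + 558) = √(25 + 558) = √583 ≈ 24.145)
(l + a)² = (√583 + 547)² = (547 + √583)²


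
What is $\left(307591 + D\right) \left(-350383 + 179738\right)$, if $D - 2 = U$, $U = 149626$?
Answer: $-78022136255$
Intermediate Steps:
$D = 149628$ ($D = 2 + 149626 = 149628$)
$\left(307591 + D\right) \left(-350383 + 179738\right) = \left(307591 + 149628\right) \left(-350383 + 179738\right) = 457219 \left(-170645\right) = -78022136255$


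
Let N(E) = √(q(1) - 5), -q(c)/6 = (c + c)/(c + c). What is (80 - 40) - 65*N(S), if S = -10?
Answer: 40 - 65*I*√11 ≈ 40.0 - 215.58*I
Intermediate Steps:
q(c) = -6 (q(c) = -6*(c + c)/(c + c) = -6*2*c/(2*c) = -6*2*c*1/(2*c) = -6*1 = -6)
N(E) = I*√11 (N(E) = √(-6 - 5) = √(-11) = I*√11)
(80 - 40) - 65*N(S) = (80 - 40) - 65*I*√11 = 40 - 65*I*√11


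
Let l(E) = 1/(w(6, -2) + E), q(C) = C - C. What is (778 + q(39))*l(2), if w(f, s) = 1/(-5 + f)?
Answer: 778/3 ≈ 259.33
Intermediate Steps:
q(C) = 0
l(E) = 1/(1 + E) (l(E) = 1/(1/(-5 + 6) + E) = 1/(1/1 + E) = 1/(1 + E))
(778 + q(39))*l(2) = (778 + 0)/(1 + 2) = 778/3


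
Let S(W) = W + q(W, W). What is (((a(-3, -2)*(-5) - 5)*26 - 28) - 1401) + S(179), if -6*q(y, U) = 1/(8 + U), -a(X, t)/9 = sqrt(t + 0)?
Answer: -1548361/1122 + 1170*I*sqrt(2) ≈ -1380.0 + 1654.6*I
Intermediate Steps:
a(X, t) = -9*sqrt(t) (a(X, t) = -9*sqrt(t + 0) = -9*sqrt(t))
q(y, U) = -1/(6*(8 + U))
S(W) = W - 1/(48 + 6*W)
(((a(-3, -2)*(-5) - 5)*26 - 28) - 1401) + S(179) = (((-9*I*sqrt(2)*(-5) - 5)*26 - 28) - 1401) + (-1/6 + 179*(8 + 179))/(8 + 179) = (((-9*I*sqrt(2)*(-5) - 5)*26 - 28) - 1401) + (-1/6 + 179*187)/187 = (((-9*I*sqrt(2)*(-5) - 5)*26 - 28) - 1401) + (-1/6 + 33473)/187 = (((45*I*sqrt(2) - 5)*26 - 28) - 1401) + (1/187)*(200837/6) = (((-5 + 45*I*sqrt(2))*26 - 28) - 1401) + 200837/1122 = (((-130 + 1170*I*sqrt(2)) - 28) - 1401) + 200837/1122 = ((-158 + 1170*I*sqrt(2)) - 1401) + 200837/1122 = (-1559 + 1170*I*sqrt(2)) + 200837/1122 = -1548361/1122 + 1170*I*sqrt(2)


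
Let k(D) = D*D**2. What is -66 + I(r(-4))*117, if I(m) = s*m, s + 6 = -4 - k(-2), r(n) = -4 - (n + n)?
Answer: -1002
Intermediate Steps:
k(D) = D**3
r(n) = -4 - 2*n
s = -2 (s = -6 + (-4 - 1*(-2)**3) = -6 + (-4 - 1*(-8)) = -6 + (-4 + 8) = -6 + 4 = -2)
I(m) = -2*m
-66 + I(r(-4))*117 = -66 - 2*(-4 - 2*(-4))*117 = -66 - 2*(-4 + 8)*117 = -66 - 2*4*117 = -66 - 8*117 = -66 - 936 = -1002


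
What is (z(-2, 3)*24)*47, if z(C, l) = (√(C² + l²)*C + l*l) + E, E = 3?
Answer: 13536 - 2256*√13 ≈ 5401.9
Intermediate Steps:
z(C, l) = 3 + l² + C*√(C² + l²) (z(C, l) = (√(C² + l²)*C + l*l) + 3 = (C*√(C² + l²) + l²) + 3 = (l² + C*√(C² + l²)) + 3 = 3 + l² + C*√(C² + l²))
(z(-2, 3)*24)*47 = ((3 + 3² - 2*√((-2)² + 3²))*24)*47 = ((3 + 9 - 2*√(4 + 9))*24)*47 = ((3 + 9 - 2*√13)*24)*47 = ((12 - 2*√13)*24)*47 = (288 - 48*√13)*47 = 13536 - 2256*√13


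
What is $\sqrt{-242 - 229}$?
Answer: $i \sqrt{471} \approx 21.703 i$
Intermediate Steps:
$\sqrt{-242 - 229} = \sqrt{-471} = i \sqrt{471}$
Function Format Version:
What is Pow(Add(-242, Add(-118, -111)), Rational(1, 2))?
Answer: Mul(I, Pow(471, Rational(1, 2))) ≈ Mul(21.703, I)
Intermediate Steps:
Pow(Add(-242, Add(-118, -111)), Rational(1, 2)) = Pow(Add(-242, -229), Rational(1, 2)) = Pow(-471, Rational(1, 2)) = Mul(I, Pow(471, Rational(1, 2)))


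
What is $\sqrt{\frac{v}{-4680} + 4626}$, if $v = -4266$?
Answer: $\frac{\sqrt{78194805}}{130} \approx 68.021$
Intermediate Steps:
$\sqrt{\frac{v}{-4680} + 4626} = \sqrt{- \frac{4266}{-4680} + 4626} = \sqrt{\left(-4266\right) \left(- \frac{1}{4680}\right) + 4626} = \sqrt{\frac{237}{260} + 4626} = \sqrt{\frac{1202997}{260}} = \frac{\sqrt{78194805}}{130}$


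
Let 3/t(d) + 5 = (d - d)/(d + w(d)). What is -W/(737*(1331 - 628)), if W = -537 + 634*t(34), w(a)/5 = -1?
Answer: 417/235505 ≈ 0.0017707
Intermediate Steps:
w(a) = -5 (w(a) = 5*(-1) = -5)
t(d) = -⅗ (t(d) = 3/(-5 + (d - d)/(d - 5)) = 3/(-5 + 0/(-5 + d)) = 3/(-5 + 0) = 3/(-5) = 3*(-⅕) = -⅗)
W = -4587/5 (W = -537 + 634*(-⅗) = -537 - 1902/5 = -4587/5 ≈ -917.40)
-W/(737*(1331 - 628)) = -(-4587)/(5*(737*(1331 - 628))) = -(-4587)/(5*(737*703)) = -(-4587)/(5*518111) = -1*(-417/235505) = 417/235505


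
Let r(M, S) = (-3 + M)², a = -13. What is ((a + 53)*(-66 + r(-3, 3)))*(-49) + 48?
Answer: 58848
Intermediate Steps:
((a + 53)*(-66 + r(-3, 3)))*(-49) + 48 = ((-13 + 53)*(-66 + (-3 - 3)²))*(-49) + 48 = (40*(-66 + (-6)²))*(-49) + 48 = (40*(-66 + 36))*(-49) + 48 = (40*(-30))*(-49) + 48 = -1200*(-49) + 48 = 58800 + 48 = 58848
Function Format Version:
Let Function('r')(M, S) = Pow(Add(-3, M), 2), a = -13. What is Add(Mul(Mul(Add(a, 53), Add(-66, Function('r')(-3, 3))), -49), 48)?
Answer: 58848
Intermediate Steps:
Add(Mul(Mul(Add(a, 53), Add(-66, Function('r')(-3, 3))), -49), 48) = Add(Mul(Mul(Add(-13, 53), Add(-66, Pow(Add(-3, -3), 2))), -49), 48) = Add(Mul(Mul(40, Add(-66, Pow(-6, 2))), -49), 48) = Add(Mul(Mul(40, Add(-66, 36)), -49), 48) = Add(Mul(Mul(40, -30), -49), 48) = Add(Mul(-1200, -49), 48) = Add(58800, 48) = 58848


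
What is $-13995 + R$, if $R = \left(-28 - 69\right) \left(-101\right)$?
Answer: $-4198$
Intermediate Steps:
$R = 9797$ ($R = \left(-97\right) \left(-101\right) = 9797$)
$-13995 + R = -13995 + 9797 = -4198$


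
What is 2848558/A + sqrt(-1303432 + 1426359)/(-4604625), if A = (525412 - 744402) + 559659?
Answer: 2848558/340669 - sqrt(122927)/4604625 ≈ 8.3616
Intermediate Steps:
A = 340669 (A = -218990 + 559659 = 340669)
2848558/A + sqrt(-1303432 + 1426359)/(-4604625) = 2848558/340669 + sqrt(-1303432 + 1426359)/(-4604625) = 2848558*(1/340669) + sqrt(122927)*(-1/4604625) = 2848558/340669 - sqrt(122927)/4604625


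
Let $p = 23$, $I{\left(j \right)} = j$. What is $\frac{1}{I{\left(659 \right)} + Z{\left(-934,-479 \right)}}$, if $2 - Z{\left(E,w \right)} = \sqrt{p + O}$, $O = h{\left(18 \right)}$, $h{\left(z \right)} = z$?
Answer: $\frac{661}{436880} + \frac{\sqrt{41}}{436880} \approx 0.0015277$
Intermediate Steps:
$O = 18$
$Z{\left(E,w \right)} = 2 - \sqrt{41}$ ($Z{\left(E,w \right)} = 2 - \sqrt{23 + 18} = 2 - \sqrt{41}$)
$\frac{1}{I{\left(659 \right)} + Z{\left(-934,-479 \right)}} = \frac{1}{659 + \left(2 - \sqrt{41}\right)} = \frac{1}{661 - \sqrt{41}}$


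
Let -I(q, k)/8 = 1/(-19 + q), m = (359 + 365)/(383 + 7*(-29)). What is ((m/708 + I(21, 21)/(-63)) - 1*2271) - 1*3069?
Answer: -1190911373/223020 ≈ -5339.9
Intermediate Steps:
m = 181/45 (m = 724/(383 - 203) = 724/180 = 724*(1/180) = 181/45 ≈ 4.0222)
I(q, k) = -8/(-19 + q)
((m/708 + I(21, 21)/(-63)) - 1*2271) - 1*3069 = (((181/45)/708 - 8/(-19 + 21)/(-63)) - 1*2271) - 1*3069 = (((181/45)*(1/708) - 8/2*(-1/63)) - 2271) - 3069 = ((181/31860 - 8*½*(-1/63)) - 2271) - 3069 = ((181/31860 - 4*(-1/63)) - 2271) - 3069 = ((181/31860 + 4/63) - 2271) - 3069 = (15427/223020 - 2271) - 3069 = -506462993/223020 - 3069 = -1190911373/223020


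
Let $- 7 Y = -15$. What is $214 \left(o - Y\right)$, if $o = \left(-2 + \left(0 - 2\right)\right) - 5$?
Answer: $- \frac{16692}{7} \approx -2384.6$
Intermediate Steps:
$Y = \frac{15}{7}$ ($Y = \left(- \frac{1}{7}\right) \left(-15\right) = \frac{15}{7} \approx 2.1429$)
$o = -9$ ($o = \left(-2 + \left(0 - 2\right)\right) - 5 = \left(-2 - 2\right) - 5 = -4 - 5 = -9$)
$214 \left(o - Y\right) = 214 \left(-9 - \frac{15}{7}\right) = 214 \left(- \frac{78}{7}\right) = - \frac{16692}{7}$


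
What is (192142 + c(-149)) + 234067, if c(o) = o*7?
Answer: 425166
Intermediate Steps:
c(o) = 7*o
(192142 + c(-149)) + 234067 = (192142 + 7*(-149)) + 234067 = (192142 - 1043) + 234067 = 191099 + 234067 = 425166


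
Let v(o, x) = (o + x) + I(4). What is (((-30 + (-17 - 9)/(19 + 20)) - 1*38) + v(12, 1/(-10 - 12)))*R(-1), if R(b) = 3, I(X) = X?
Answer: -3479/22 ≈ -158.14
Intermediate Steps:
v(o, x) = 4 + o + x (v(o, x) = (o + x) + 4 = 4 + o + x)
(((-30 + (-17 - 9)/(19 + 20)) - 1*38) + v(12, 1/(-10 - 12)))*R(-1) = (((-30 + (-17 - 9)/(19 + 20)) - 1*38) + (4 + 12 + 1/(-10 - 12)))*3 = (((-30 - 26/39) - 38) + (4 + 12 + 1/(-22)))*3 = (((-30 - 26*1/39) - 38) + (4 + 12 - 1/22))*3 = (((-30 - 2/3) - 38) + 351/22)*3 = ((-92/3 - 38) + 351/22)*3 = (-206/3 + 351/22)*3 = -3479/66*3 = -3479/22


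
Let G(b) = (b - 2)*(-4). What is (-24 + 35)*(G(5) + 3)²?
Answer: 891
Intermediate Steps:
G(b) = 8 - 4*b (G(b) = (-2 + b)*(-4) = 8 - 4*b)
(-24 + 35)*(G(5) + 3)² = (-24 + 35)*((8 - 4*5) + 3)² = 11*((8 - 20) + 3)² = 11*(-12 + 3)² = 11*(-9)² = 11*81 = 891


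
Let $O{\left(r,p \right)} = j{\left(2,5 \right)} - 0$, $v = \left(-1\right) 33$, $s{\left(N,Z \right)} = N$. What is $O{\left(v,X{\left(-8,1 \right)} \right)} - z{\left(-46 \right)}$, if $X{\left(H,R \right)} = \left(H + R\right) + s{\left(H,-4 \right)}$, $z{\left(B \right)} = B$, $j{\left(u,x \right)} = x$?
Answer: $51$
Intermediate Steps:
$X{\left(H,R \right)} = R + 2 H$ ($X{\left(H,R \right)} = \left(H + R\right) + H = R + 2 H$)
$v = -33$
$O{\left(r,p \right)} = 5$ ($O{\left(r,p \right)} = 5 - 0 = 5 + 0 = 5$)
$O{\left(v,X{\left(-8,1 \right)} \right)} - z{\left(-46 \right)} = 5 - -46 = 5 + 46 = 51$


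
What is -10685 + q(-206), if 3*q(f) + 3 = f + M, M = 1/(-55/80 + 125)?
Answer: -64173080/5967 ≈ -10755.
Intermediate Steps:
M = 16/1989 (M = 1/(-55*1/80 + 125) = 1/(-11/16 + 125) = 1/(1989/16) = 16/1989 ≈ 0.0080442)
q(f) = -5951/5967 + f/3 (q(f) = -1 + (f + 16/1989)/3 = -1 + (16/1989 + f)/3 = -1 + (16/5967 + f/3) = -5951/5967 + f/3)
-10685 + q(-206) = -10685 + (-5951/5967 + (⅓)*(-206)) = -10685 + (-5951/5967 - 206/3) = -10685 - 415685/5967 = -64173080/5967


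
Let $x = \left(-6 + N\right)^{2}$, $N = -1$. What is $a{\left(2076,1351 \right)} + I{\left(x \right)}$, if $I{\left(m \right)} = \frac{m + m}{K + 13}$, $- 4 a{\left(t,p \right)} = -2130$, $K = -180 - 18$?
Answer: $\frac{196829}{370} \approx 531.97$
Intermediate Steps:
$K = -198$
$a{\left(t,p \right)} = \frac{1065}{2}$ ($a{\left(t,p \right)} = \left(- \frac{1}{4}\right) \left(-2130\right) = \frac{1065}{2}$)
$x = 49$ ($x = \left(-6 - 1\right)^{2} = \left(-7\right)^{2} = 49$)
$I{\left(m \right)} = - \frac{2 m}{185}$ ($I{\left(m \right)} = \frac{m + m}{-198 + 13} = \frac{2 m}{-185} = 2 m \left(- \frac{1}{185}\right) = - \frac{2 m}{185}$)
$a{\left(2076,1351 \right)} + I{\left(x \right)} = \frac{1065}{2} - \frac{98}{185} = \frac{196829}{370}$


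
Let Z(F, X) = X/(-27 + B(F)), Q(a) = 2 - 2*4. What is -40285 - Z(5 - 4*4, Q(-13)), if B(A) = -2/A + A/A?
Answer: -5720503/142 ≈ -40285.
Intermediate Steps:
Q(a) = -6 (Q(a) = 2 - 8 = -6)
B(A) = 1 - 2/A (B(A) = -2/A + 1 = 1 - 2/A)
Z(F, X) = X/(-27 + (-2 + F)/F)
-40285 - Z(5 - 4*4, Q(-13)) = -40285 - (-1)*(5 - 4*4)*(-6)/(2 + 26*(5 - 4*4)) = -40285 - (-1)*(5 - 16)*(-6)/(2 + 26*(5 - 16)) = -40285 - (-1)*(-11)*(-6)/(2 + 26*(-11)) = -40285 - (-1)*(-11)*(-6)/(2 - 286) = -40285 - (-1)*(-11)*(-6)/(-284) = -40285 - (-1)*(-11)*(-6)*(-1)/284 = -40285 - 1*33/142 = -40285 - 33/142 = -5720503/142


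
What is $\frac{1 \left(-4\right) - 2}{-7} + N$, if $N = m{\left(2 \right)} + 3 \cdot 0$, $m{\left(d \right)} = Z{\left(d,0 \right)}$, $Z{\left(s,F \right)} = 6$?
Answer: $\frac{48}{7} \approx 6.8571$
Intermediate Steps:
$m{\left(d \right)} = 6$
$N = 6$ ($N = 6 + 3 \cdot 0 = 6 + 0 = 6$)
$\frac{1 \left(-4\right) - 2}{-7} + N = \frac{1 \left(-4\right) - 2}{-7} + 6 = - \frac{-4 - 2}{7} + 6 = \left(- \frac{1}{7}\right) \left(-6\right) + 6 = \frac{6}{7} + 6 = \frac{48}{7}$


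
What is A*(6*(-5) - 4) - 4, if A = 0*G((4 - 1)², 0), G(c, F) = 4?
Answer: -4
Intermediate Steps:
A = 0 (A = 0*4 = 0)
A*(6*(-5) - 4) - 4 = 0*(6*(-5) - 4) - 4 = 0*(-30 - 4) - 4 = 0*(-34) - 4 = 0 - 4 = -4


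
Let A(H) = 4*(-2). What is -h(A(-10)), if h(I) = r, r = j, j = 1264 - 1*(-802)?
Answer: -2066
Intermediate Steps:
A(H) = -8
j = 2066 (j = 1264 + 802 = 2066)
r = 2066
h(I) = 2066
-h(A(-10)) = -1*2066 = -2066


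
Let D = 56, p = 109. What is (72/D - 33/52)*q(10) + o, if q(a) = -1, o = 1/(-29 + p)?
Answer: -4649/7280 ≈ -0.63860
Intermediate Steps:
o = 1/80 (o = 1/(-29 + 109) = 1/80 ≈ 0.012500)
(72/D - 33/52)*q(10) + o = (72/56 - 33/52)*(-1) + 1/80 = (72*(1/56) - 33*1/52)*(-1) + 1/80 = (9/7 - 33/52)*(-1) + 1/80 = (237/364)*(-1) + 1/80 = -237/364 + 1/80 = -4649/7280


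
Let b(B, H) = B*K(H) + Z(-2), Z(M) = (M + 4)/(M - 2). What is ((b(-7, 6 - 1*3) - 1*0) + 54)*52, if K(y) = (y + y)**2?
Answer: -10322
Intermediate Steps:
K(y) = 4*y**2 (K(y) = (2*y)**2 = 4*y**2)
Z(M) = (4 + M)/(-2 + M)
b(B, H) = -1/2 + 4*B*H**2 (b(B, H) = B*(4*H**2) + (4 - 2)/(-2 - 2) = 4*B*H**2 + 2/(-4) = 4*B*H**2 - 1/4*2 = 4*B*H**2 - 1/2 = -1/2 + 4*B*H**2)
((b(-7, 6 - 1*3) - 1*0) + 54)*52 = (((-1/2 + 4*(-7)*(6 - 1*3)**2) - 1*0) + 54)*52 = (((-1/2 + 4*(-7)*(6 - 3)**2) + 0) + 54)*52 = (((-1/2 + 4*(-7)*3**2) + 0) + 54)*52 = (((-1/2 + 4*(-7)*9) + 0) + 54)*52 = (((-1/2 - 252) + 0) + 54)*52 = ((-505/2 + 0) + 54)*52 = (-505/2 + 54)*52 = -397/2*52 = -10322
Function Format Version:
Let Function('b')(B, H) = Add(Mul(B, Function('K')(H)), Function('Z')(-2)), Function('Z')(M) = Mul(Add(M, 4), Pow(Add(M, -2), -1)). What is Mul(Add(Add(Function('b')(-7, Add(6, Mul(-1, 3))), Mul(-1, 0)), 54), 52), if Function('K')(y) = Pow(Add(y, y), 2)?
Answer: -10322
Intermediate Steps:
Function('K')(y) = Mul(4, Pow(y, 2)) (Function('K')(y) = Pow(Mul(2, y), 2) = Mul(4, Pow(y, 2)))
Function('Z')(M) = Mul(Pow(Add(-2, M), -1), Add(4, M)) (Function('Z')(M) = Mul(Add(4, M), Pow(Add(-2, M), -1)) = Mul(Pow(Add(-2, M), -1), Add(4, M)))
Function('b')(B, H) = Add(Rational(-1, 2), Mul(4, B, Pow(H, 2))) (Function('b')(B, H) = Add(Mul(B, Mul(4, Pow(H, 2))), Mul(Pow(Add(-2, -2), -1), Add(4, -2))) = Add(Mul(4, B, Pow(H, 2)), Mul(Pow(-4, -1), 2)) = Add(Mul(4, B, Pow(H, 2)), Mul(Rational(-1, 4), 2)) = Add(Mul(4, B, Pow(H, 2)), Rational(-1, 2)) = Add(Rational(-1, 2), Mul(4, B, Pow(H, 2))))
Mul(Add(Add(Function('b')(-7, Add(6, Mul(-1, 3))), Mul(-1, 0)), 54), 52) = Mul(Add(Add(Add(Rational(-1, 2), Mul(4, -7, Pow(Add(6, Mul(-1, 3)), 2))), Mul(-1, 0)), 54), 52) = Mul(Add(Add(Add(Rational(-1, 2), Mul(4, -7, Pow(Add(6, -3), 2))), 0), 54), 52) = Mul(Add(Add(Add(Rational(-1, 2), Mul(4, -7, Pow(3, 2))), 0), 54), 52) = Mul(Add(Add(Add(Rational(-1, 2), Mul(4, -7, 9)), 0), 54), 52) = Mul(Add(Add(Add(Rational(-1, 2), -252), 0), 54), 52) = Mul(Add(Add(Rational(-505, 2), 0), 54), 52) = Mul(Add(Rational(-505, 2), 54), 52) = Mul(Rational(-397, 2), 52) = -10322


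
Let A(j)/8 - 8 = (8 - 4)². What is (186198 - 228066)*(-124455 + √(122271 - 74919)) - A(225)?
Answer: 5210681748 - 83736*√11838 ≈ 5.2016e+9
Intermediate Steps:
A(j) = 192 (A(j) = 64 + 8*(8 - 4)² = 64 + 8*4² = 64 + 8*16 = 64 + 128 = 192)
(186198 - 228066)*(-124455 + √(122271 - 74919)) - A(225) = (186198 - 228066)*(-124455 + √(122271 - 74919)) - 1*192 = -41868*(-124455 + √47352) - 192 = -41868*(-124455 + 2*√11838) - 192 = (5210681940 - 83736*√11838) - 192 = 5210681748 - 83736*√11838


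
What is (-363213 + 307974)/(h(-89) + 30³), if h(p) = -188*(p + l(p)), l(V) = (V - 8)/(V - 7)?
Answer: -1325736/1045009 ≈ -1.2686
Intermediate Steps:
l(V) = (-8 + V)/(-7 + V)
h(p) = -188*p - 188*(-8 + p)/(-7 + p) (h(p) = -188*(p + (-8 + p)/(-7 + p)) = -188*p - 188*(-8 + p)/(-7 + p))
(-363213 + 307974)/(h(-89) + 30³) = (-363213 + 307974)/(188*(8 - 1*(-89)² + 6*(-89))/(-7 - 89) + 30³) = -55239/(188*(8 - 1*7921 - 534)/(-96) + 27000) = -55239/(188*(-1/96)*(8 - 7921 - 534) + 27000) = -55239/(188*(-1/96)*(-8447) + 27000) = -55239/(397009/24 + 27000) = -55239/1045009/24 = -55239*24/1045009 = -1325736/1045009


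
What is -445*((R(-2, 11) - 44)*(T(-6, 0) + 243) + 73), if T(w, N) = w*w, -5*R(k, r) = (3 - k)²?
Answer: 6051110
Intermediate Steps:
R(k, r) = -(3 - k)²/5
T(w, N) = w²
-445*((R(-2, 11) - 44)*(T(-6, 0) + 243) + 73) = -445*((-(-3 - 2)²/5 - 44)*((-6)² + 243) + 73) = -445*((-⅕*(-5)² - 44)*(36 + 243) + 73) = -445*((-⅕*25 - 44)*279 + 73) = -445*((-5 - 44)*279 + 73) = -445*(-49*279 + 73) = -445*(-13671 + 73) = -445*(-13598) = 6051110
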